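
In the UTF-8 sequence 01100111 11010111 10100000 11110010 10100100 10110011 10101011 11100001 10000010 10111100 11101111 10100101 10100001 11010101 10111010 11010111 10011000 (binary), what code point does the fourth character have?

U+10BC

Offset 0: leading byte 0x67 = 01100111 → 1-byte char #1 = 67.
Offset 1: leading byte 0xD7 = 11010111 → 2-byte char #2 = D7 A0.
Offset 3: leading byte 0xF2 = 11110010 → 4-byte char #3 = F2 A4 B3 AB.
Offset 7: leading byte 0xE1 = 11100001 → 3-byte char #4 = E1 82 BC.
Leading byte 0xE1 = 11100001 matches 1110xxxx → 3-byte sequence.
Byte 1: 0xE1 = 11100001, payload 0001 (4 bits).
Byte 2: 0x82 = 10000010 (10xxxxxx ✓), payload 000010.
Byte 3: 0xBC = 10111100 (10xxxxxx ✓), payload 111100.
Concatenate: 0001000010111100 = 0x10BC (16 bits → U+10BC).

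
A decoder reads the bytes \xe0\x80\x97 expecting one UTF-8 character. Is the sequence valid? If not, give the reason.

Leading byte 0xE0 = 11100000 → 3-byte form.
Continuation bytes all match 10xxxxxx. Payload decodes to 0x17.
But 0x17 < 0x800, the minimum for a 3-byte sequence — this is an overlong encoding.

invalid (overlong encoding)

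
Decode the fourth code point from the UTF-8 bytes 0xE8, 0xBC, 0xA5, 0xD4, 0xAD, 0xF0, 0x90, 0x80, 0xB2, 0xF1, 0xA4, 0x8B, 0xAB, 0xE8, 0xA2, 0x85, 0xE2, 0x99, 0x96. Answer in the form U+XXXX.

Offset 0: leading byte 0xE8 = 11101000 → 3-byte char #1 = E8 BC A5.
Offset 3: leading byte 0xD4 = 11010100 → 2-byte char #2 = D4 AD.
Offset 5: leading byte 0xF0 = 11110000 → 4-byte char #3 = F0 90 80 B2.
Offset 9: leading byte 0xF1 = 11110001 → 4-byte char #4 = F1 A4 8B AB.
Leading byte 0xF1 = 11110001 matches 11110xxx → 4-byte sequence.
Byte 1: 0xF1 = 11110001, payload 001 (3 bits).
Byte 2: 0xA4 = 10100100 (10xxxxxx ✓), payload 100100.
Byte 3: 0x8B = 10001011 (10xxxxxx ✓), payload 001011.
Byte 4: 0xAB = 10101011 (10xxxxxx ✓), payload 101011.
Concatenate: 001100100001011101011 = 0x642EB (21 bits → U+642EB).

U+642EB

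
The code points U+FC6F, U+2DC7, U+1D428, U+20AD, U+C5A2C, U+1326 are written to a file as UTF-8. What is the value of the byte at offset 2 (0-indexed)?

0xAF

U+FC6F → 3-byte form EF B1 AF at offsets 0–2.
Offset 2 falls in char 1's range; it's byte 3 of EF B1 AF = 0xAF.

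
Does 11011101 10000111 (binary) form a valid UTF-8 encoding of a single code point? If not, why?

valid

Leading byte 0xDD = 11011101 → 2-byte form.
Continuation bytes 0x87=10000111 all match 10xxxxxx.
Decoded value 0x747 is ≥ 0x80 (shortest form) and not a surrogate.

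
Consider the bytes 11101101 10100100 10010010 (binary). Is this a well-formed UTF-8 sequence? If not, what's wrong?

Structurally a 3-byte sequence; payload = 0xD912.
But 0xD912 is in U+D800–U+DFFF, the surrogate range. Surrogates are not Unicode scalar values and are forbidden in UTF-8.

invalid (encodes a surrogate (U+D800–U+DFFF))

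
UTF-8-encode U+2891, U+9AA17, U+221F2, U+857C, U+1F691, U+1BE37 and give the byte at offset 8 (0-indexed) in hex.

U+2891 → 3-byte form E2 A2 91 at offsets 0–2.
U+9AA17 → 4-byte form F2 9A A8 97 at offsets 3–6.
U+221F2 → 4-byte form F0 A2 87 B2 at offsets 7–10.
Offset 8 falls in char 3's range; it's byte 2 of F0 A2 87 B2 = 0xA2.

0xA2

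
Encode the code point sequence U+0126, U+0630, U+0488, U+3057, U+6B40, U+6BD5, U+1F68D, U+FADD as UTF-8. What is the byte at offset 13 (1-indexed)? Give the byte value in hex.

1-indexed offset 13 is 0-indexed offset 12.
U+0126 → 2-byte form C4 A6 at offsets 0–1.
U+0630 → 2-byte form D8 B0 at offsets 2–3.
U+0488 → 2-byte form D2 88 at offsets 4–5.
U+3057 → 3-byte form E3 81 97 at offsets 6–8.
U+6B40 → 3-byte form E6 AD 80 at offsets 9–11.
U+6BD5 → 3-byte form E6 AF 95 at offsets 12–14.
Offset 12 falls in char 6's range; it's byte 1 of E6 AF 95 = 0xE6.

0xE6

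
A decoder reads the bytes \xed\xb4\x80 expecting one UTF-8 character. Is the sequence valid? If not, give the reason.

Structurally a 3-byte sequence; payload = 0xDD00.
But 0xDD00 is in U+D800–U+DFFF, the surrogate range. Surrogates are not Unicode scalar values and are forbidden in UTF-8.

invalid (encodes a surrogate (U+D800–U+DFFF))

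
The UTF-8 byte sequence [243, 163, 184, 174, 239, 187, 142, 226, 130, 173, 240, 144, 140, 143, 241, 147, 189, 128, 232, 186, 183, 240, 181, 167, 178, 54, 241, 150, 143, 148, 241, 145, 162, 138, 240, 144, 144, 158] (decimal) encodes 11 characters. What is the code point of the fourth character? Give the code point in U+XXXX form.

U+1030F

Offset 0: leading byte 0xF3 = 11110011 → 4-byte char #1 = F3 A3 B8 AE.
Offset 4: leading byte 0xEF = 11101111 → 3-byte char #2 = EF BB 8E.
Offset 7: leading byte 0xE2 = 11100010 → 3-byte char #3 = E2 82 AD.
Offset 10: leading byte 0xF0 = 11110000 → 4-byte char #4 = F0 90 8C 8F.
Leading byte 0xF0 = 11110000 matches 11110xxx → 4-byte sequence.
Byte 1: 0xF0 = 11110000, payload 000 (3 bits).
Byte 2: 0x90 = 10010000 (10xxxxxx ✓), payload 010000.
Byte 3: 0x8C = 10001100 (10xxxxxx ✓), payload 001100.
Byte 4: 0x8F = 10001111 (10xxxxxx ✓), payload 001111.
Concatenate: 000010000001100001111 = 0x1030F (21 bits → U+1030F).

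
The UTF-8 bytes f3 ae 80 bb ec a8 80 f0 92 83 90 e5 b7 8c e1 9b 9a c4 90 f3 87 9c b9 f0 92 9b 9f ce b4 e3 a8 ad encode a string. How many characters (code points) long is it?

10

Byte at offset 0: 0xF3 = 11110011 → 4-byte char (#1). Advance 4.
Byte at offset 4: 0xEC = 11101100 → 3-byte char (#2). Advance 3.
Byte at offset 7: 0xF0 = 11110000 → 4-byte char (#3). Advance 4.
Byte at offset 11: 0xE5 = 11100101 → 3-byte char (#4). Advance 3.
Byte at offset 14: 0xE1 = 11100001 → 3-byte char (#5). Advance 3.
Byte at offset 17: 0xC4 = 11000100 → 2-byte char (#6). Advance 2.
Byte at offset 19: 0xF3 = 11110011 → 4-byte char (#7). Advance 4.
Byte at offset 23: 0xF0 = 11110000 → 4-byte char (#8). Advance 4.
Byte at offset 27: 0xCE = 11001110 → 2-byte char (#9). Advance 2.
Byte at offset 29: 0xE3 = 11100011 → 3-byte char (#10). Advance 3.
Reached end at offset 32 after 10 code points.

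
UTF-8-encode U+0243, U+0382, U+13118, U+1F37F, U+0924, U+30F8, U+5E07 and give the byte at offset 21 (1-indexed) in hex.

1-indexed offset 21 is 0-indexed offset 20.
U+0243 → 2-byte form C9 83 at offsets 0–1.
U+0382 → 2-byte form CE 82 at offsets 2–3.
U+13118 → 4-byte form F0 93 84 98 at offsets 4–7.
U+1F37F → 4-byte form F0 9F 8D BF at offsets 8–11.
U+0924 → 3-byte form E0 A4 A4 at offsets 12–14.
U+30F8 → 3-byte form E3 83 B8 at offsets 15–17.
U+5E07 → 3-byte form E5 B8 87 at offsets 18–20.
Offset 20 falls in char 7's range; it's byte 3 of E5 B8 87 = 0x87.

0x87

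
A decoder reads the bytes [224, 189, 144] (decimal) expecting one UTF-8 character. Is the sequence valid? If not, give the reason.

valid

Leading byte 0xE0 = 11100000 → 3-byte form.
Continuation bytes 0xBD=10111101, 0x90=10010000 all match 10xxxxxx.
Decoded value 0xF50 is ≥ 0x800 (shortest form) and not a surrogate.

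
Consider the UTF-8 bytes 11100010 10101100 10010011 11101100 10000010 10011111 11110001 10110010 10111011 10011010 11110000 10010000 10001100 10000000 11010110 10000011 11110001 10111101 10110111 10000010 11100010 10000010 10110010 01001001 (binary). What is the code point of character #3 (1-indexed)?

Offset 0: leading byte 0xE2 = 11100010 → 3-byte char #1 = E2 AC 93.
Offset 3: leading byte 0xEC = 11101100 → 3-byte char #2 = EC 82 9F.
Offset 6: leading byte 0xF1 = 11110001 → 4-byte char #3 = F1 B2 BB 9A.
Leading byte 0xF1 = 11110001 matches 11110xxx → 4-byte sequence.
Byte 1: 0xF1 = 11110001, payload 001 (3 bits).
Byte 2: 0xB2 = 10110010 (10xxxxxx ✓), payload 110010.
Byte 3: 0xBB = 10111011 (10xxxxxx ✓), payload 111011.
Byte 4: 0x9A = 10011010 (10xxxxxx ✓), payload 011010.
Concatenate: 001110010111011011010 = 0x72EDA (21 bits → U+72EDA).

U+72EDA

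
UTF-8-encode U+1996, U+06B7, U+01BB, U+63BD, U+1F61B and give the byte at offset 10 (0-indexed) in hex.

0xF0

U+1996 → 3-byte form E1 A6 96 at offsets 0–2.
U+06B7 → 2-byte form DA B7 at offsets 3–4.
U+01BB → 2-byte form C6 BB at offsets 5–6.
U+63BD → 3-byte form E6 8E BD at offsets 7–9.
U+1F61B → 4-byte form F0 9F 98 9B at offsets 10–13.
Offset 10 falls in char 5's range; it's byte 1 of F0 9F 98 9B = 0xF0.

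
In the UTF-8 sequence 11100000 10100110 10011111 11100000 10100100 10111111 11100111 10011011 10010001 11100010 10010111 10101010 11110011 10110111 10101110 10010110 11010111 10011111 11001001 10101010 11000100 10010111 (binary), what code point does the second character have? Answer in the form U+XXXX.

U+093F

Offset 0: leading byte 0xE0 = 11100000 → 3-byte char #1 = E0 A6 9F.
Offset 3: leading byte 0xE0 = 11100000 → 3-byte char #2 = E0 A4 BF.
Leading byte 0xE0 = 11100000 matches 1110xxxx → 3-byte sequence.
Byte 1: 0xE0 = 11100000, payload 0000 (4 bits).
Byte 2: 0xA4 = 10100100 (10xxxxxx ✓), payload 100100.
Byte 3: 0xBF = 10111111 (10xxxxxx ✓), payload 111111.
Concatenate: 0000100100111111 = 0x93F (16 bits → U+093F).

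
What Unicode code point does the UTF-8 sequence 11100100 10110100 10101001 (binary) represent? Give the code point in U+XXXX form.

U+4D29

Leading byte 0xE4 = 11100100 matches 1110xxxx → 3-byte sequence.
Byte 1: 0xE4 = 11100100, payload 0100 (4 bits).
Byte 2: 0xB4 = 10110100 (10xxxxxx ✓), payload 110100.
Byte 3: 0xA9 = 10101001 (10xxxxxx ✓), payload 101001.
Concatenate: 0100110100101001 = 0x4D29 (16 bits → U+4D29).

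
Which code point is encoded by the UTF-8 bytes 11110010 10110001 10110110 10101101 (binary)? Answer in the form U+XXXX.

Leading byte 0xF2 = 11110010 matches 11110xxx → 4-byte sequence.
Byte 1: 0xF2 = 11110010, payload 010 (3 bits).
Byte 2: 0xB1 = 10110001 (10xxxxxx ✓), payload 110001.
Byte 3: 0xB6 = 10110110 (10xxxxxx ✓), payload 110110.
Byte 4: 0xAD = 10101101 (10xxxxxx ✓), payload 101101.
Concatenate: 010110001110110101101 = 0xB1DAD (21 bits → U+B1DAD).

U+B1DAD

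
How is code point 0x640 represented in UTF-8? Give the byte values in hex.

U+0640 = 0x640 = 1600 decimal. In range U+0080–U+07FF → 2-byte form: 110xxxxx 10xxxxxx.
Binary (11 bits): 11001000000.
Split 5+6: 11001 | 000000.
Byte 1: 11011001 = 0xD9.
Byte 2: 10000000 = 0x80.

D9 80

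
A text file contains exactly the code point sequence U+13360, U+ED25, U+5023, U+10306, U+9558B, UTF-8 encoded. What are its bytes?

F0 93 8D A0 EE B4 A5 E5 80 A3 F0 90 8C 86 F2 95 96 8B

U+13360: 4-byte form → F0 93 8D A0.
U+ED25: 3-byte form → EE B4 A5.
U+5023: 3-byte form → E5 80 A3.
U+10306: 4-byte form → F0 90 8C 86.
U+9558B: 4-byte form → F2 95 96 8B.
Concatenated (18 bytes): F0 93 8D A0 EE B4 A5 E5 80 A3 F0 90 8C 86 F2 95 96 8B.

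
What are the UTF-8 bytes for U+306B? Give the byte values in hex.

E3 81 AB

U+306B = 0x306B = 12395 decimal. In range U+0800–U+FFFF → 3-byte form: 1110xxxx 10xxxxxx 10xxxxxx.
Binary (16 bits): 0011000001101011.
Split 4+6+6: 0011 | 000001 | 101011.
Byte 1: 11100011 = 0xE3.
Byte 2: 10000001 = 0x81.
Byte 3: 10101011 = 0xAB.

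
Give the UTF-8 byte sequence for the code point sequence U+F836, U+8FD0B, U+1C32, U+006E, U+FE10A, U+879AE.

U+F836: 3-byte form → EF A0 B6.
U+8FD0B: 4-byte form → F2 8F B4 8B.
U+1C32: 3-byte form → E1 B0 B2.
U+006E: 1-byte form → 6E.
U+FE10A: 4-byte form → F3 BE 84 8A.
U+879AE: 4-byte form → F2 87 A6 AE.
Concatenated (19 bytes): EF A0 B6 F2 8F B4 8B E1 B0 B2 6E F3 BE 84 8A F2 87 A6 AE.

EF A0 B6 F2 8F B4 8B E1 B0 B2 6E F3 BE 84 8A F2 87 A6 AE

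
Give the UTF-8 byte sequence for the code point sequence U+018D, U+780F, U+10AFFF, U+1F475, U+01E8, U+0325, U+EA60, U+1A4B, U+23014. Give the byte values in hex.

U+018D: 2-byte form → C6 8D.
U+780F: 3-byte form → E7 A0 8F.
U+10AFFF: 4-byte form → F4 8A BF BF.
U+1F475: 4-byte form → F0 9F 91 B5.
U+01E8: 2-byte form → C7 A8.
U+0325: 2-byte form → CC A5.
U+EA60: 3-byte form → EE A9 A0.
U+1A4B: 3-byte form → E1 A9 8B.
U+23014: 4-byte form → F0 A3 80 94.
Concatenated (27 bytes): C6 8D E7 A0 8F F4 8A BF BF F0 9F 91 B5 C7 A8 CC A5 EE A9 A0 E1 A9 8B F0 A3 80 94.

C6 8D E7 A0 8F F4 8A BF BF F0 9F 91 B5 C7 A8 CC A5 EE A9 A0 E1 A9 8B F0 A3 80 94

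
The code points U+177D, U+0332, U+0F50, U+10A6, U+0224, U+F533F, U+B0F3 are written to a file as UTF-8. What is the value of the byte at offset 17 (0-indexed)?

0xEB

U+177D → 3-byte form E1 9D BD at offsets 0–2.
U+0332 → 2-byte form CC B2 at offsets 3–4.
U+0F50 → 3-byte form E0 BD 90 at offsets 5–7.
U+10A6 → 3-byte form E1 82 A6 at offsets 8–10.
U+0224 → 2-byte form C8 A4 at offsets 11–12.
U+F533F → 4-byte form F3 B5 8C BF at offsets 13–16.
U+B0F3 → 3-byte form EB 83 B3 at offsets 17–19.
Offset 17 falls in char 7's range; it's byte 1 of EB 83 B3 = 0xEB.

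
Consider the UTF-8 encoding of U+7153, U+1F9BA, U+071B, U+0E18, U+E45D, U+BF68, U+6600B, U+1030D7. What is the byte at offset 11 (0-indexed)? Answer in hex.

0x98

U+7153 → 3-byte form E7 85 93 at offsets 0–2.
U+1F9BA → 4-byte form F0 9F A6 BA at offsets 3–6.
U+071B → 2-byte form DC 9B at offsets 7–8.
U+0E18 → 3-byte form E0 B8 98 at offsets 9–11.
Offset 11 falls in char 4's range; it's byte 3 of E0 B8 98 = 0x98.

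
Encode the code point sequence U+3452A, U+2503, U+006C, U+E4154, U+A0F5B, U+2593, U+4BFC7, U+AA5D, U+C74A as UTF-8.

U+3452A: 4-byte form → F0 B4 94 AA.
U+2503: 3-byte form → E2 94 83.
U+006C: 1-byte form → 6C.
U+E4154: 4-byte form → F3 A4 85 94.
U+A0F5B: 4-byte form → F2 A0 BD 9B.
U+2593: 3-byte form → E2 96 93.
U+4BFC7: 4-byte form → F1 8B BF 87.
U+AA5D: 3-byte form → EA A9 9D.
U+C74A: 3-byte form → EC 9D 8A.
Concatenated (29 bytes): F0 B4 94 AA E2 94 83 6C F3 A4 85 94 F2 A0 BD 9B E2 96 93 F1 8B BF 87 EA A9 9D EC 9D 8A.

F0 B4 94 AA E2 94 83 6C F3 A4 85 94 F2 A0 BD 9B E2 96 93 F1 8B BF 87 EA A9 9D EC 9D 8A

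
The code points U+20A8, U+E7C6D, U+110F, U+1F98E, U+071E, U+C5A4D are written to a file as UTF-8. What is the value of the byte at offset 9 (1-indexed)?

0x84

1-indexed offset 9 is 0-indexed offset 8.
U+20A8 → 3-byte form E2 82 A8 at offsets 0–2.
U+E7C6D → 4-byte form F3 A7 B1 AD at offsets 3–6.
U+110F → 3-byte form E1 84 8F at offsets 7–9.
Offset 8 falls in char 3's range; it's byte 2 of E1 84 8F = 0x84.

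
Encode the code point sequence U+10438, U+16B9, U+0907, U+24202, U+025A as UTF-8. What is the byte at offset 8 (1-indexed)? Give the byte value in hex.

1-indexed offset 8 is 0-indexed offset 7.
U+10438 → 4-byte form F0 90 90 B8 at offsets 0–3.
U+16B9 → 3-byte form E1 9A B9 at offsets 4–6.
U+0907 → 3-byte form E0 A4 87 at offsets 7–9.
Offset 7 falls in char 3's range; it's byte 1 of E0 A4 87 = 0xE0.

0xE0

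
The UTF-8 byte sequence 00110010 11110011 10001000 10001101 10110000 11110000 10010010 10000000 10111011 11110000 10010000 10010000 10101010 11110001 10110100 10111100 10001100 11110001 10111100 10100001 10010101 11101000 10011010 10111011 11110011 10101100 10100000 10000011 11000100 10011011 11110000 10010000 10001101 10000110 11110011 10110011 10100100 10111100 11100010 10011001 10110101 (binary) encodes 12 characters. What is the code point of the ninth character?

Offset 0: leading byte 0x32 = 00110010 → 1-byte char #1 = 32.
Offset 1: leading byte 0xF3 = 11110011 → 4-byte char #2 = F3 88 8D B0.
Offset 5: leading byte 0xF0 = 11110000 → 4-byte char #3 = F0 92 80 BB.
Offset 9: leading byte 0xF0 = 11110000 → 4-byte char #4 = F0 90 90 AA.
Offset 13: leading byte 0xF1 = 11110001 → 4-byte char #5 = F1 B4 BC 8C.
Offset 17: leading byte 0xF1 = 11110001 → 4-byte char #6 = F1 BC A1 95.
Offset 21: leading byte 0xE8 = 11101000 → 3-byte char #7 = E8 9A BB.
Offset 24: leading byte 0xF3 = 11110011 → 4-byte char #8 = F3 AC A0 83.
Offset 28: leading byte 0xC4 = 11000100 → 2-byte char #9 = C4 9B.
Leading byte 0xC4 = 11000100 matches 110xxxxx → 2-byte sequence.
Byte 1: 0xC4 = 11000100, payload 00100 (5 bits).
Byte 2: 0x9B = 10011011 (10xxxxxx ✓), payload 011011.
Concatenate: 00100011011 = 0x11B (11 bits → U+011B).

U+011B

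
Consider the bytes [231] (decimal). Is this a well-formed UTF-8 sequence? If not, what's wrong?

Leading byte 0xE7 = 11100111 → 3-byte form, but only 1 byte is present.

invalid (sequence truncated)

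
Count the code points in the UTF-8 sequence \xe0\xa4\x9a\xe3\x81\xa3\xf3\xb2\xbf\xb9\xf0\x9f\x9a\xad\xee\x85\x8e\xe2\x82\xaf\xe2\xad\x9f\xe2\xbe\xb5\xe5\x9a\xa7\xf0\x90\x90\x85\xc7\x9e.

11

Byte at offset 0: 0xE0 = 11100000 → 3-byte char (#1). Advance 3.
Byte at offset 3: 0xE3 = 11100011 → 3-byte char (#2). Advance 3.
Byte at offset 6: 0xF3 = 11110011 → 4-byte char (#3). Advance 4.
Byte at offset 10: 0xF0 = 11110000 → 4-byte char (#4). Advance 4.
Byte at offset 14: 0xEE = 11101110 → 3-byte char (#5). Advance 3.
Byte at offset 17: 0xE2 = 11100010 → 3-byte char (#6). Advance 3.
Byte at offset 20: 0xE2 = 11100010 → 3-byte char (#7). Advance 3.
Byte at offset 23: 0xE2 = 11100010 → 3-byte char (#8). Advance 3.
Byte at offset 26: 0xE5 = 11100101 → 3-byte char (#9). Advance 3.
Byte at offset 29: 0xF0 = 11110000 → 4-byte char (#10). Advance 4.
Byte at offset 33: 0xC7 = 11000111 → 2-byte char (#11). Advance 2.
Reached end at offset 35 after 11 code points.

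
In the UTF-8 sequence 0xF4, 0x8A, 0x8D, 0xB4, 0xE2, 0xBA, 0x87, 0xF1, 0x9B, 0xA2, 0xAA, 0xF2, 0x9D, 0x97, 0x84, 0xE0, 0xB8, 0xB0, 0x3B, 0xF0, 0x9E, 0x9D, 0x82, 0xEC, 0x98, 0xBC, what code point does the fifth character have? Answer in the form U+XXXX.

U+0E30

Offset 0: leading byte 0xF4 = 11110100 → 4-byte char #1 = F4 8A 8D B4.
Offset 4: leading byte 0xE2 = 11100010 → 3-byte char #2 = E2 BA 87.
Offset 7: leading byte 0xF1 = 11110001 → 4-byte char #3 = F1 9B A2 AA.
Offset 11: leading byte 0xF2 = 11110010 → 4-byte char #4 = F2 9D 97 84.
Offset 15: leading byte 0xE0 = 11100000 → 3-byte char #5 = E0 B8 B0.
Leading byte 0xE0 = 11100000 matches 1110xxxx → 3-byte sequence.
Byte 1: 0xE0 = 11100000, payload 0000 (4 bits).
Byte 2: 0xB8 = 10111000 (10xxxxxx ✓), payload 111000.
Byte 3: 0xB0 = 10110000 (10xxxxxx ✓), payload 110000.
Concatenate: 0000111000110000 = 0xE30 (16 bits → U+0E30).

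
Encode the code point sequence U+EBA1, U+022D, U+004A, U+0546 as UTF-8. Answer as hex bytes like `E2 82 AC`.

EE AE A1 C8 AD 4A D5 86

U+EBA1: 3-byte form → EE AE A1.
U+022D: 2-byte form → C8 AD.
U+004A: 1-byte form → 4A.
U+0546: 2-byte form → D5 86.
Concatenated (8 bytes): EE AE A1 C8 AD 4A D5 86.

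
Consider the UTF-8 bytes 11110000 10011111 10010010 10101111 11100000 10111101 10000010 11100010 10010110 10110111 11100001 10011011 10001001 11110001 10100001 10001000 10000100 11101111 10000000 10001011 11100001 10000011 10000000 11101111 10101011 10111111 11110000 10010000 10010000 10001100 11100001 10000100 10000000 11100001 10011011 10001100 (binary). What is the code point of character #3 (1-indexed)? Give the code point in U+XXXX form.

U+25B7

Offset 0: leading byte 0xF0 = 11110000 → 4-byte char #1 = F0 9F 92 AF.
Offset 4: leading byte 0xE0 = 11100000 → 3-byte char #2 = E0 BD 82.
Offset 7: leading byte 0xE2 = 11100010 → 3-byte char #3 = E2 96 B7.
Leading byte 0xE2 = 11100010 matches 1110xxxx → 3-byte sequence.
Byte 1: 0xE2 = 11100010, payload 0010 (4 bits).
Byte 2: 0x96 = 10010110 (10xxxxxx ✓), payload 010110.
Byte 3: 0xB7 = 10110111 (10xxxxxx ✓), payload 110111.
Concatenate: 0010010110110111 = 0x25B7 (16 bits → U+25B7).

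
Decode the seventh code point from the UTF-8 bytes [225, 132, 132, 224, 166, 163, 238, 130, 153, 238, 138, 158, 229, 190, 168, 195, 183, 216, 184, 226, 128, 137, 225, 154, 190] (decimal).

Offset 0: leading byte 0xE1 = 11100001 → 3-byte char #1 = E1 84 84.
Offset 3: leading byte 0xE0 = 11100000 → 3-byte char #2 = E0 A6 A3.
Offset 6: leading byte 0xEE = 11101110 → 3-byte char #3 = EE 82 99.
Offset 9: leading byte 0xEE = 11101110 → 3-byte char #4 = EE 8A 9E.
Offset 12: leading byte 0xE5 = 11100101 → 3-byte char #5 = E5 BE A8.
Offset 15: leading byte 0xC3 = 11000011 → 2-byte char #6 = C3 B7.
Offset 17: leading byte 0xD8 = 11011000 → 2-byte char #7 = D8 B8.
Leading byte 0xD8 = 11011000 matches 110xxxxx → 2-byte sequence.
Byte 1: 0xD8 = 11011000, payload 11000 (5 bits).
Byte 2: 0xB8 = 10111000 (10xxxxxx ✓), payload 111000.
Concatenate: 11000111000 = 0x638 (11 bits → U+0638).

U+0638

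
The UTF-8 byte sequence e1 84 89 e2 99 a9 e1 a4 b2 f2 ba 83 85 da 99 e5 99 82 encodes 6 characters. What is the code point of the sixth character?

Offset 0: leading byte 0xE1 = 11100001 → 3-byte char #1 = E1 84 89.
Offset 3: leading byte 0xE2 = 11100010 → 3-byte char #2 = E2 99 A9.
Offset 6: leading byte 0xE1 = 11100001 → 3-byte char #3 = E1 A4 B2.
Offset 9: leading byte 0xF2 = 11110010 → 4-byte char #4 = F2 BA 83 85.
Offset 13: leading byte 0xDA = 11011010 → 2-byte char #5 = DA 99.
Offset 15: leading byte 0xE5 = 11100101 → 3-byte char #6 = E5 99 82.
Leading byte 0xE5 = 11100101 matches 1110xxxx → 3-byte sequence.
Byte 1: 0xE5 = 11100101, payload 0101 (4 bits).
Byte 2: 0x99 = 10011001 (10xxxxxx ✓), payload 011001.
Byte 3: 0x82 = 10000010 (10xxxxxx ✓), payload 000010.
Concatenate: 0101011001000010 = 0x5642 (16 bits → U+5642).

U+5642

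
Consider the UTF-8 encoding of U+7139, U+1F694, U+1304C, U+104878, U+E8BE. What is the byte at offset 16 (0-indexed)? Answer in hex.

0xA2

U+7139 → 3-byte form E7 84 B9 at offsets 0–2.
U+1F694 → 4-byte form F0 9F 9A 94 at offsets 3–6.
U+1304C → 4-byte form F0 93 81 8C at offsets 7–10.
U+104878 → 4-byte form F4 84 A1 B8 at offsets 11–14.
U+E8BE → 3-byte form EE A2 BE at offsets 15–17.
Offset 16 falls in char 5's range; it's byte 2 of EE A2 BE = 0xA2.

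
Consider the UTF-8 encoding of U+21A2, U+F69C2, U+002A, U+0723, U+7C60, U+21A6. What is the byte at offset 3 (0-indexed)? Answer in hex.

U+21A2 → 3-byte form E2 86 A2 at offsets 0–2.
U+F69C2 → 4-byte form F3 B6 A7 82 at offsets 3–6.
Offset 3 falls in char 2's range; it's byte 1 of F3 B6 A7 82 = 0xF3.

0xF3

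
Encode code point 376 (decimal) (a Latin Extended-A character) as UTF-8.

C5 B8

U+0178 = 0x178 = 376 decimal. In range U+0080–U+07FF → 2-byte form: 110xxxxx 10xxxxxx.
Binary (11 bits): 00101111000.
Split 5+6: 00101 | 111000.
Byte 1: 11000101 = 0xC5.
Byte 2: 10111000 = 0xB8.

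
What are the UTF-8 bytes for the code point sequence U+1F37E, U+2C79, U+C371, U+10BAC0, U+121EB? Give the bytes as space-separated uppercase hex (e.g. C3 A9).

F0 9F 8D BE E2 B1 B9 EC 8D B1 F4 8B AB 80 F0 92 87 AB

U+1F37E: 4-byte form → F0 9F 8D BE.
U+2C79: 3-byte form → E2 B1 B9.
U+C371: 3-byte form → EC 8D B1.
U+10BAC0: 4-byte form → F4 8B AB 80.
U+121EB: 4-byte form → F0 92 87 AB.
Concatenated (18 bytes): F0 9F 8D BE E2 B1 B9 EC 8D B1 F4 8B AB 80 F0 92 87 AB.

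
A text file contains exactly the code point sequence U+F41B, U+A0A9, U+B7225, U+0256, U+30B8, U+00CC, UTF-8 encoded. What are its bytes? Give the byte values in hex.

EF 90 9B EA 82 A9 F2 B7 88 A5 C9 96 E3 82 B8 C3 8C

U+F41B: 3-byte form → EF 90 9B.
U+A0A9: 3-byte form → EA 82 A9.
U+B7225: 4-byte form → F2 B7 88 A5.
U+0256: 2-byte form → C9 96.
U+30B8: 3-byte form → E3 82 B8.
U+00CC: 2-byte form → C3 8C.
Concatenated (17 bytes): EF 90 9B EA 82 A9 F2 B7 88 A5 C9 96 E3 82 B8 C3 8C.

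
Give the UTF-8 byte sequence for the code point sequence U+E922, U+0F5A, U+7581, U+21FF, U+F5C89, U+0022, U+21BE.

EE A4 A2 E0 BD 9A E7 96 81 E2 87 BF F3 B5 B2 89 22 E2 86 BE

U+E922: 3-byte form → EE A4 A2.
U+0F5A: 3-byte form → E0 BD 9A.
U+7581: 3-byte form → E7 96 81.
U+21FF: 3-byte form → E2 87 BF.
U+F5C89: 4-byte form → F3 B5 B2 89.
U+0022: 1-byte form → 22.
U+21BE: 3-byte form → E2 86 BE.
Concatenated (20 bytes): EE A4 A2 E0 BD 9A E7 96 81 E2 87 BF F3 B5 B2 89 22 E2 86 BE.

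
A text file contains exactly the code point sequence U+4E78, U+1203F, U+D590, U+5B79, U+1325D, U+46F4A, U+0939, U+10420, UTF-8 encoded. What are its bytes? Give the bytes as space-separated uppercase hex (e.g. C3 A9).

U+4E78: 3-byte form → E4 B9 B8.
U+1203F: 4-byte form → F0 92 80 BF.
U+D590: 3-byte form → ED 96 90.
U+5B79: 3-byte form → E5 AD B9.
U+1325D: 4-byte form → F0 93 89 9D.
U+46F4A: 4-byte form → F1 86 BD 8A.
U+0939: 3-byte form → E0 A4 B9.
U+10420: 4-byte form → F0 90 90 A0.
Concatenated (28 bytes): E4 B9 B8 F0 92 80 BF ED 96 90 E5 AD B9 F0 93 89 9D F1 86 BD 8A E0 A4 B9 F0 90 90 A0.

E4 B9 B8 F0 92 80 BF ED 96 90 E5 AD B9 F0 93 89 9D F1 86 BD 8A E0 A4 B9 F0 90 90 A0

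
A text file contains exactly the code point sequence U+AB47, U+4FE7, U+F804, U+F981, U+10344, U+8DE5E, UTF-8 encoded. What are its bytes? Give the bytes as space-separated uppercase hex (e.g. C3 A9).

EA AD 87 E4 BF A7 EF A0 84 EF A6 81 F0 90 8D 84 F2 8D B9 9E

U+AB47: 3-byte form → EA AD 87.
U+4FE7: 3-byte form → E4 BF A7.
U+F804: 3-byte form → EF A0 84.
U+F981: 3-byte form → EF A6 81.
U+10344: 4-byte form → F0 90 8D 84.
U+8DE5E: 4-byte form → F2 8D B9 9E.
Concatenated (20 bytes): EA AD 87 E4 BF A7 EF A0 84 EF A6 81 F0 90 8D 84 F2 8D B9 9E.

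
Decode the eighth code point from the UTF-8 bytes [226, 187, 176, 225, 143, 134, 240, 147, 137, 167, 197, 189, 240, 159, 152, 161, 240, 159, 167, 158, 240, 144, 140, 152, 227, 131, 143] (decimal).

Offset 0: leading byte 0xE2 = 11100010 → 3-byte char #1 = E2 BB B0.
Offset 3: leading byte 0xE1 = 11100001 → 3-byte char #2 = E1 8F 86.
Offset 6: leading byte 0xF0 = 11110000 → 4-byte char #3 = F0 93 89 A7.
Offset 10: leading byte 0xC5 = 11000101 → 2-byte char #4 = C5 BD.
Offset 12: leading byte 0xF0 = 11110000 → 4-byte char #5 = F0 9F 98 A1.
Offset 16: leading byte 0xF0 = 11110000 → 4-byte char #6 = F0 9F A7 9E.
Offset 20: leading byte 0xF0 = 11110000 → 4-byte char #7 = F0 90 8C 98.
Offset 24: leading byte 0xE3 = 11100011 → 3-byte char #8 = E3 83 8F.
Leading byte 0xE3 = 11100011 matches 1110xxxx → 3-byte sequence.
Byte 1: 0xE3 = 11100011, payload 0011 (4 bits).
Byte 2: 0x83 = 10000011 (10xxxxxx ✓), payload 000011.
Byte 3: 0x8F = 10001111 (10xxxxxx ✓), payload 001111.
Concatenate: 0011000011001111 = 0x30CF (16 bits → U+30CF).

U+30CF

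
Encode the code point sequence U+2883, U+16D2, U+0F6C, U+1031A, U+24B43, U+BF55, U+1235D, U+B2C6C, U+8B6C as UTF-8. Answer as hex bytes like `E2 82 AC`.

U+2883: 3-byte form → E2 A2 83.
U+16D2: 3-byte form → E1 9B 92.
U+0F6C: 3-byte form → E0 BD AC.
U+1031A: 4-byte form → F0 90 8C 9A.
U+24B43: 4-byte form → F0 A4 AD 83.
U+BF55: 3-byte form → EB BD 95.
U+1235D: 4-byte form → F0 92 8D 9D.
U+B2C6C: 4-byte form → F2 B2 B1 AC.
U+8B6C: 3-byte form → E8 AD AC.
Concatenated (31 bytes): E2 A2 83 E1 9B 92 E0 BD AC F0 90 8C 9A F0 A4 AD 83 EB BD 95 F0 92 8D 9D F2 B2 B1 AC E8 AD AC.

E2 A2 83 E1 9B 92 E0 BD AC F0 90 8C 9A F0 A4 AD 83 EB BD 95 F0 92 8D 9D F2 B2 B1 AC E8 AD AC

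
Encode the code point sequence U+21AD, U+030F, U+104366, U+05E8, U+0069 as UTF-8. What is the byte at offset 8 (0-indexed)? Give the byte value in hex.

U+21AD → 3-byte form E2 86 AD at offsets 0–2.
U+030F → 2-byte form CC 8F at offsets 3–4.
U+104366 → 4-byte form F4 84 8D A6 at offsets 5–8.
Offset 8 falls in char 3's range; it's byte 4 of F4 84 8D A6 = 0xA6.

0xA6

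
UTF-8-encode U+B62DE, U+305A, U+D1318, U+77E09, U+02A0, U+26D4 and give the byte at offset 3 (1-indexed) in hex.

1-indexed offset 3 is 0-indexed offset 2.
U+B62DE → 4-byte form F2 B6 8B 9E at offsets 0–3.
Offset 2 falls in char 1's range; it's byte 3 of F2 B6 8B 9E = 0x8B.

0x8B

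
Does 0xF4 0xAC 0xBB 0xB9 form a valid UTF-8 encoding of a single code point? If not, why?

invalid (encodes a value above U+10FFFF)

Leading byte 0xF4 = 11110100 → 4-byte form.
Payload = 0x12CEF9, which exceeds U+10FFFF, the maximum Unicode code point. (Leading bytes F5–FF, or F4 followed by ≥ 0x90, are invalid.)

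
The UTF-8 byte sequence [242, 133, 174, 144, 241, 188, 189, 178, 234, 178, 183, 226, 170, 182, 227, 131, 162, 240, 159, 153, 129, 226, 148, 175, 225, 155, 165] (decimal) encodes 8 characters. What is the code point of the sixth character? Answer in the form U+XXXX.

U+1F641

Offset 0: leading byte 0xF2 = 11110010 → 4-byte char #1 = F2 85 AE 90.
Offset 4: leading byte 0xF1 = 11110001 → 4-byte char #2 = F1 BC BD B2.
Offset 8: leading byte 0xEA = 11101010 → 3-byte char #3 = EA B2 B7.
Offset 11: leading byte 0xE2 = 11100010 → 3-byte char #4 = E2 AA B6.
Offset 14: leading byte 0xE3 = 11100011 → 3-byte char #5 = E3 83 A2.
Offset 17: leading byte 0xF0 = 11110000 → 4-byte char #6 = F0 9F 99 81.
Leading byte 0xF0 = 11110000 matches 11110xxx → 4-byte sequence.
Byte 1: 0xF0 = 11110000, payload 000 (3 bits).
Byte 2: 0x9F = 10011111 (10xxxxxx ✓), payload 011111.
Byte 3: 0x99 = 10011001 (10xxxxxx ✓), payload 011001.
Byte 4: 0x81 = 10000001 (10xxxxxx ✓), payload 000001.
Concatenate: 000011111011001000001 = 0x1F641 (21 bits → U+1F641).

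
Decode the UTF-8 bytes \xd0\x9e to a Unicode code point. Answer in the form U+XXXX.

Leading byte 0xD0 = 11010000 matches 110xxxxx → 2-byte sequence.
Byte 1: 0xD0 = 11010000, payload 10000 (5 bits).
Byte 2: 0x9E = 10011110 (10xxxxxx ✓), payload 011110.
Concatenate: 10000011110 = 0x41E (11 bits → U+041E).

U+041E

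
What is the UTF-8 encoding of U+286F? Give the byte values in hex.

U+286F = 0x286F = 10351 decimal. In range U+0800–U+FFFF → 3-byte form: 1110xxxx 10xxxxxx 10xxxxxx.
Binary (16 bits): 0010100001101111.
Split 4+6+6: 0010 | 100001 | 101111.
Byte 1: 11100010 = 0xE2.
Byte 2: 10100001 = 0xA1.
Byte 3: 10101111 = 0xAF.

E2 A1 AF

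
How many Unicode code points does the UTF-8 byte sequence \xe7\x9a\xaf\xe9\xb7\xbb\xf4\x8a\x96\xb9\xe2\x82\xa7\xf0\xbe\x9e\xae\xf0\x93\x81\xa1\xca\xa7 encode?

7

Byte at offset 0: 0xE7 = 11100111 → 3-byte char (#1). Advance 3.
Byte at offset 3: 0xE9 = 11101001 → 3-byte char (#2). Advance 3.
Byte at offset 6: 0xF4 = 11110100 → 4-byte char (#3). Advance 4.
Byte at offset 10: 0xE2 = 11100010 → 3-byte char (#4). Advance 3.
Byte at offset 13: 0xF0 = 11110000 → 4-byte char (#5). Advance 4.
Byte at offset 17: 0xF0 = 11110000 → 4-byte char (#6). Advance 4.
Byte at offset 21: 0xCA = 11001010 → 2-byte char (#7). Advance 2.
Reached end at offset 23 after 7 code points.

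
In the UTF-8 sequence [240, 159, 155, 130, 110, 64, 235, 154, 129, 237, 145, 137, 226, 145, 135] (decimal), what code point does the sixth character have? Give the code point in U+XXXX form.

U+2447

Offset 0: leading byte 0xF0 = 11110000 → 4-byte char #1 = F0 9F 9B 82.
Offset 4: leading byte 0x6E = 01101110 → 1-byte char #2 = 6E.
Offset 5: leading byte 0x40 = 01000000 → 1-byte char #3 = 40.
Offset 6: leading byte 0xEB = 11101011 → 3-byte char #4 = EB 9A 81.
Offset 9: leading byte 0xED = 11101101 → 3-byte char #5 = ED 91 89.
Offset 12: leading byte 0xE2 = 11100010 → 3-byte char #6 = E2 91 87.
Leading byte 0xE2 = 11100010 matches 1110xxxx → 3-byte sequence.
Byte 1: 0xE2 = 11100010, payload 0010 (4 bits).
Byte 2: 0x91 = 10010001 (10xxxxxx ✓), payload 010001.
Byte 3: 0x87 = 10000111 (10xxxxxx ✓), payload 000111.
Concatenate: 0010010001000111 = 0x2447 (16 bits → U+2447).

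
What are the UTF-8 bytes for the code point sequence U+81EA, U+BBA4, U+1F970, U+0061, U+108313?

E8 87 AA EB AE A4 F0 9F A5 B0 61 F4 88 8C 93

U+81EA: 3-byte form → E8 87 AA.
U+BBA4: 3-byte form → EB AE A4.
U+1F970: 4-byte form → F0 9F A5 B0.
U+0061: 1-byte form → 61.
U+108313: 4-byte form → F4 88 8C 93.
Concatenated (15 bytes): E8 87 AA EB AE A4 F0 9F A5 B0 61 F4 88 8C 93.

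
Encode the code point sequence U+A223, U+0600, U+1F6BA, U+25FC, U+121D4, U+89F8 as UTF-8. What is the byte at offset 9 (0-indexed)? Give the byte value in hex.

0xE2

U+A223 → 3-byte form EA 88 A3 at offsets 0–2.
U+0600 → 2-byte form D8 80 at offsets 3–4.
U+1F6BA → 4-byte form F0 9F 9A BA at offsets 5–8.
U+25FC → 3-byte form E2 97 BC at offsets 9–11.
Offset 9 falls in char 4's range; it's byte 1 of E2 97 BC = 0xE2.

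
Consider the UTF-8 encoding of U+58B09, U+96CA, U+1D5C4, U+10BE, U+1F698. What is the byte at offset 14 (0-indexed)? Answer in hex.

0xF0

U+58B09 → 4-byte form F1 98 AC 89 at offsets 0–3.
U+96CA → 3-byte form E9 9B 8A at offsets 4–6.
U+1D5C4 → 4-byte form F0 9D 97 84 at offsets 7–10.
U+10BE → 3-byte form E1 82 BE at offsets 11–13.
U+1F698 → 4-byte form F0 9F 9A 98 at offsets 14–17.
Offset 14 falls in char 5's range; it's byte 1 of F0 9F 9A 98 = 0xF0.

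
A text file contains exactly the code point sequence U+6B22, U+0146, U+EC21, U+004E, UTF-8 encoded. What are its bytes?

E6 AC A2 C5 86 EE B0 A1 4E

U+6B22: 3-byte form → E6 AC A2.
U+0146: 2-byte form → C5 86.
U+EC21: 3-byte form → EE B0 A1.
U+004E: 1-byte form → 4E.
Concatenated (9 bytes): E6 AC A2 C5 86 EE B0 A1 4E.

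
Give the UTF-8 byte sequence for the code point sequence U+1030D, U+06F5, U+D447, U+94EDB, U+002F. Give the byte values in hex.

U+1030D: 4-byte form → F0 90 8C 8D.
U+06F5: 2-byte form → DB B5.
U+D447: 3-byte form → ED 91 87.
U+94EDB: 4-byte form → F2 94 BB 9B.
U+002F: 1-byte form → 2F.
Concatenated (14 bytes): F0 90 8C 8D DB B5 ED 91 87 F2 94 BB 9B 2F.

F0 90 8C 8D DB B5 ED 91 87 F2 94 BB 9B 2F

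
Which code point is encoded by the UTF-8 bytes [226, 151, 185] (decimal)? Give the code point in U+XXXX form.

U+25F9

Leading byte 0xE2 = 11100010 matches 1110xxxx → 3-byte sequence.
Byte 1: 0xE2 = 11100010, payload 0010 (4 bits).
Byte 2: 0x97 = 10010111 (10xxxxxx ✓), payload 010111.
Byte 3: 0xB9 = 10111001 (10xxxxxx ✓), payload 111001.
Concatenate: 0010010111111001 = 0x25F9 (16 bits → U+25F9).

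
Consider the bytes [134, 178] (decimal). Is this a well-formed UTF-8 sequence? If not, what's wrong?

Byte 0x86 = 10000110 has the form 10xxxxxx — a continuation byte — but there is no preceding leading byte.

invalid (continuation byte with no leading byte)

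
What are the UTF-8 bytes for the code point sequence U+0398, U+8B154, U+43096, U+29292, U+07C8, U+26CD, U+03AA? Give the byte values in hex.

U+0398: 2-byte form → CE 98.
U+8B154: 4-byte form → F2 8B 85 94.
U+43096: 4-byte form → F1 83 82 96.
U+29292: 4-byte form → F0 A9 8A 92.
U+07C8: 2-byte form → DF 88.
U+26CD: 3-byte form → E2 9B 8D.
U+03AA: 2-byte form → CE AA.
Concatenated (21 bytes): CE 98 F2 8B 85 94 F1 83 82 96 F0 A9 8A 92 DF 88 E2 9B 8D CE AA.

CE 98 F2 8B 85 94 F1 83 82 96 F0 A9 8A 92 DF 88 E2 9B 8D CE AA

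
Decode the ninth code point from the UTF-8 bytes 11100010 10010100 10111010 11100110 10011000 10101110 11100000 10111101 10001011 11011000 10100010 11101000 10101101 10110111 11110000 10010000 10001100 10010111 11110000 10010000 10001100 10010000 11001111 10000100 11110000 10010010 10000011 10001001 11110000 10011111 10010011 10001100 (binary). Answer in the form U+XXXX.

Offset 0: leading byte 0xE2 = 11100010 → 3-byte char #1 = E2 94 BA.
Offset 3: leading byte 0xE6 = 11100110 → 3-byte char #2 = E6 98 AE.
Offset 6: leading byte 0xE0 = 11100000 → 3-byte char #3 = E0 BD 8B.
Offset 9: leading byte 0xD8 = 11011000 → 2-byte char #4 = D8 A2.
Offset 11: leading byte 0xE8 = 11101000 → 3-byte char #5 = E8 AD B7.
Offset 14: leading byte 0xF0 = 11110000 → 4-byte char #6 = F0 90 8C 97.
Offset 18: leading byte 0xF0 = 11110000 → 4-byte char #7 = F0 90 8C 90.
Offset 22: leading byte 0xCF = 11001111 → 2-byte char #8 = CF 84.
Offset 24: leading byte 0xF0 = 11110000 → 4-byte char #9 = F0 92 83 89.
Leading byte 0xF0 = 11110000 matches 11110xxx → 4-byte sequence.
Byte 1: 0xF0 = 11110000, payload 000 (3 bits).
Byte 2: 0x92 = 10010010 (10xxxxxx ✓), payload 010010.
Byte 3: 0x83 = 10000011 (10xxxxxx ✓), payload 000011.
Byte 4: 0x89 = 10001001 (10xxxxxx ✓), payload 001001.
Concatenate: 000010010000011001001 = 0x120C9 (21 bits → U+120C9).

U+120C9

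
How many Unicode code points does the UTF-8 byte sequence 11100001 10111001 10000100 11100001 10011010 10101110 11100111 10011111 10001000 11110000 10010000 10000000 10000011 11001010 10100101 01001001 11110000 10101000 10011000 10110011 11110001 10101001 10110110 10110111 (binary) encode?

8

Byte at offset 0: 0xE1 = 11100001 → 3-byte char (#1). Advance 3.
Byte at offset 3: 0xE1 = 11100001 → 3-byte char (#2). Advance 3.
Byte at offset 6: 0xE7 = 11100111 → 3-byte char (#3). Advance 3.
Byte at offset 9: 0xF0 = 11110000 → 4-byte char (#4). Advance 4.
Byte at offset 13: 0xCA = 11001010 → 2-byte char (#5). Advance 2.
Byte at offset 15: 0x49 = 01001001 → 1-byte char (#6). Advance 1.
Byte at offset 16: 0xF0 = 11110000 → 4-byte char (#7). Advance 4.
Byte at offset 20: 0xF1 = 11110001 → 4-byte char (#8). Advance 4.
Reached end at offset 24 after 8 code points.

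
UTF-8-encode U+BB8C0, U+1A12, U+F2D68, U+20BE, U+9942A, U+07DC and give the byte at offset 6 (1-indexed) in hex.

0xA8

1-indexed offset 6 is 0-indexed offset 5.
U+BB8C0 → 4-byte form F2 BB A3 80 at offsets 0–3.
U+1A12 → 3-byte form E1 A8 92 at offsets 4–6.
Offset 5 falls in char 2's range; it's byte 2 of E1 A8 92 = 0xA8.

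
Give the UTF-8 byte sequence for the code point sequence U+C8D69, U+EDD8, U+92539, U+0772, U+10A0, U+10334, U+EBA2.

F3 88 B5 A9 EE B7 98 F2 92 94 B9 DD B2 E1 82 A0 F0 90 8C B4 EE AE A2

U+C8D69: 4-byte form → F3 88 B5 A9.
U+EDD8: 3-byte form → EE B7 98.
U+92539: 4-byte form → F2 92 94 B9.
U+0772: 2-byte form → DD B2.
U+10A0: 3-byte form → E1 82 A0.
U+10334: 4-byte form → F0 90 8C B4.
U+EBA2: 3-byte form → EE AE A2.
Concatenated (23 bytes): F3 88 B5 A9 EE B7 98 F2 92 94 B9 DD B2 E1 82 A0 F0 90 8C B4 EE AE A2.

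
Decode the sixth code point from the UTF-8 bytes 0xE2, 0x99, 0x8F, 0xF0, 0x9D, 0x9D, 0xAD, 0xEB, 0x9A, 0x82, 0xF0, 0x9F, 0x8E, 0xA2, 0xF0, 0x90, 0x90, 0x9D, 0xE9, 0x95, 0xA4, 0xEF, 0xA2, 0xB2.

U+9564

Offset 0: leading byte 0xE2 = 11100010 → 3-byte char #1 = E2 99 8F.
Offset 3: leading byte 0xF0 = 11110000 → 4-byte char #2 = F0 9D 9D AD.
Offset 7: leading byte 0xEB = 11101011 → 3-byte char #3 = EB 9A 82.
Offset 10: leading byte 0xF0 = 11110000 → 4-byte char #4 = F0 9F 8E A2.
Offset 14: leading byte 0xF0 = 11110000 → 4-byte char #5 = F0 90 90 9D.
Offset 18: leading byte 0xE9 = 11101001 → 3-byte char #6 = E9 95 A4.
Leading byte 0xE9 = 11101001 matches 1110xxxx → 3-byte sequence.
Byte 1: 0xE9 = 11101001, payload 1001 (4 bits).
Byte 2: 0x95 = 10010101 (10xxxxxx ✓), payload 010101.
Byte 3: 0xA4 = 10100100 (10xxxxxx ✓), payload 100100.
Concatenate: 1001010101100100 = 0x9564 (16 bits → U+9564).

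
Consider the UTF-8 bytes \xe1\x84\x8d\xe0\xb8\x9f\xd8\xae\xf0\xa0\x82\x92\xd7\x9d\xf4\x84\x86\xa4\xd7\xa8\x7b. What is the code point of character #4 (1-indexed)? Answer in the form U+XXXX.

Offset 0: leading byte 0xE1 = 11100001 → 3-byte char #1 = E1 84 8D.
Offset 3: leading byte 0xE0 = 11100000 → 3-byte char #2 = E0 B8 9F.
Offset 6: leading byte 0xD8 = 11011000 → 2-byte char #3 = D8 AE.
Offset 8: leading byte 0xF0 = 11110000 → 4-byte char #4 = F0 A0 82 92.
Leading byte 0xF0 = 11110000 matches 11110xxx → 4-byte sequence.
Byte 1: 0xF0 = 11110000, payload 000 (3 bits).
Byte 2: 0xA0 = 10100000 (10xxxxxx ✓), payload 100000.
Byte 3: 0x82 = 10000010 (10xxxxxx ✓), payload 000010.
Byte 4: 0x92 = 10010010 (10xxxxxx ✓), payload 010010.
Concatenate: 000100000000010010010 = 0x20092 (21 bits → U+20092).

U+20092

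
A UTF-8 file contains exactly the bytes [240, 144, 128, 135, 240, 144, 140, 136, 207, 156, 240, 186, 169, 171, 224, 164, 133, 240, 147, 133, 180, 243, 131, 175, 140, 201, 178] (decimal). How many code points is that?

8

Byte at offset 0: 0xF0 = 11110000 → 4-byte char (#1). Advance 4.
Byte at offset 4: 0xF0 = 11110000 → 4-byte char (#2). Advance 4.
Byte at offset 8: 0xCF = 11001111 → 2-byte char (#3). Advance 2.
Byte at offset 10: 0xF0 = 11110000 → 4-byte char (#4). Advance 4.
Byte at offset 14: 0xE0 = 11100000 → 3-byte char (#5). Advance 3.
Byte at offset 17: 0xF0 = 11110000 → 4-byte char (#6). Advance 4.
Byte at offset 21: 0xF3 = 11110011 → 4-byte char (#7). Advance 4.
Byte at offset 25: 0xC9 = 11001001 → 2-byte char (#8). Advance 2.
Reached end at offset 27 after 8 code points.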